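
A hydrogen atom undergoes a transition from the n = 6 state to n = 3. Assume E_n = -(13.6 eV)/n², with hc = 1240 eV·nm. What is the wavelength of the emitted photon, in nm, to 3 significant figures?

1090 nm

ΔE = 13.60 × (1/3² − 1/6²) = 13.60 × 0.08333 = 1.133 eV.
λ = hc/ΔE = 1240 / 1.133 = 1090 nm.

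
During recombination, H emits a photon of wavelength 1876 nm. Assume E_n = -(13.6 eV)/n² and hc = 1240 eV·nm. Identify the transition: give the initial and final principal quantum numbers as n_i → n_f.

The photon energy is ΔE = hc/λ = 1240 / 1876 = 0.6610 eV.
With Z = 1, ΔE = 13.60 × (1/n_f² − 1/n_i²), so 1/n_f² − 1/n_i² = 0.04860.
Trying n_f = 3 gives 1/n_i² = 0.06251, i.e. n_i ≈ 4; this pair matches.

n_i = 4, n_f = 3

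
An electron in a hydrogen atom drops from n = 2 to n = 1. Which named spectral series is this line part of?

Lyman

The series is set by the lower level: n_f = 1 is the Lyman series.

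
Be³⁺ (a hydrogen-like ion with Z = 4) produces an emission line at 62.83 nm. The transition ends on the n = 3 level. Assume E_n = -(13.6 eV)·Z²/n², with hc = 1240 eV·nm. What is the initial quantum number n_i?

The photon energy is ΔE = hc/λ = 1240 / 62.83 = 19.74 eV.
With Z = 4, ΔE = 217.6 × (1/n_f² − 1/n_i²), so 1/n_f² − 1/n_i² = 0.09070.
With n_f = 3: 1/n_i² = 1/9 − 0.09070 = 0.02041, so n_i ≈ 7.00.

n_i = 7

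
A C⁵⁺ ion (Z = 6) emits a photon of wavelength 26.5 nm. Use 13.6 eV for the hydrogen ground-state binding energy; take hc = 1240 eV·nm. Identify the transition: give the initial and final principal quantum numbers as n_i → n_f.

n_i = 8, n_f = 3

The photon energy is ΔE = hc/λ = 1240 / 26.5 = 46.79 eV.
With Z = 6, ΔE = 489.6 × (1/n_f² − 1/n_i²), so 1/n_f² − 1/n_i² = 0.09557.
Trying n_f = 3 gives 1/n_i² = 0.01554, i.e. n_i ≈ 8; this pair matches.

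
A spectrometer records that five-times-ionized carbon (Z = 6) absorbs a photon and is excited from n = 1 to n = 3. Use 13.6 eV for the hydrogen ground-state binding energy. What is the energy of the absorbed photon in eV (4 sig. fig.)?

435.2 eV

The Bohr energies scale as Z², so for Z = 6: E_n = −489.6/n² eV.
E_3 = −489.6/9 = −54.40 eV and E_1 = −489.6/1 = −489.6 eV.
The photon energy is |E_3 − E_1| = 435.2 eV.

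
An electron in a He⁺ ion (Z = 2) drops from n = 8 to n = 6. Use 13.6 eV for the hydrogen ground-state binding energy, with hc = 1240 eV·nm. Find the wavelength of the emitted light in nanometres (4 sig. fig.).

For Z = 2 the level energies scale as Z², so the effective Rydberg energy is 13.6 × 4 = 54.40 eV.
ΔE = 54.40 × (1/6² − 1/8²) = 54.40 × 0.01215 = 0.6611 eV.
λ = hc/ΔE = 1240 / 0.6611 = 1876 nm.

1876 nm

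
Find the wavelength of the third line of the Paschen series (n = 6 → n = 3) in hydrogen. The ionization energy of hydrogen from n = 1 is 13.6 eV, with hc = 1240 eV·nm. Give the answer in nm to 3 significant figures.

1090 nm

The Paschen series terminates on n_f = 3; the third line has n_i = 3+3 = 6.
ΔE = 13.60 × (1/3² − 1/6²) = 1.133 eV.
λ = 1240 / 1.133 = 1090 nm.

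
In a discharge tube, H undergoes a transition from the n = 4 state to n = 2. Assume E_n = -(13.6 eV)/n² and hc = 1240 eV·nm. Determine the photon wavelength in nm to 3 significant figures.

486 nm

ΔE = 13.60 × (1/2² − 1/4²) = 13.60 × 0.1875 = 2.550 eV.
λ = hc/ΔE = 1240 / 2.550 = 486 nm.
This line belongs to the Balmer series.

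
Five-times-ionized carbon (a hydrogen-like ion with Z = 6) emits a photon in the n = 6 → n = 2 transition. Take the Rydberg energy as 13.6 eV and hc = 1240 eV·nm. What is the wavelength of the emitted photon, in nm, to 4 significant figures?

For Z = 6 the level energies scale as Z², so the effective Rydberg energy is 13.6 × 36 = 489.6 eV.
ΔE = 489.6 × (1/2² − 1/6²) = 489.6 × 0.2222 = 108.8 eV.
λ = hc/ΔE = 1240 / 108.8 = 11.40 nm.

11.40 nm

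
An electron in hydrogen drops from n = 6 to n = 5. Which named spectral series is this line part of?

Pfund

The series is set by the lower level: n_f = 5 is the Pfund series.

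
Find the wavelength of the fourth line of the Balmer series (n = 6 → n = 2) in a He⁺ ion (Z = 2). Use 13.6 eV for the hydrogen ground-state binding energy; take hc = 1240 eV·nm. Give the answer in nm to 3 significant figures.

103 nm

The Balmer series terminates on n_f = 2; the fourth line has n_i = 2+4 = 6.
ΔE = 54.40 × (1/2² − 1/6²) = 12.09 eV.
λ = 1240 / 12.09 = 103 nm.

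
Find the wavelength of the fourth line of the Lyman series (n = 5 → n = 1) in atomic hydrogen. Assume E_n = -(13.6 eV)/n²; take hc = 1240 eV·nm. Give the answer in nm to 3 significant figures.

The Lyman series terminates on n_f = 1; the fourth line has n_i = 1+4 = 5.
ΔE = 13.60 × (1/1² − 1/5²) = 13.06 eV.
λ = 1240 / 13.06 = 95.0 nm.

95.0 nm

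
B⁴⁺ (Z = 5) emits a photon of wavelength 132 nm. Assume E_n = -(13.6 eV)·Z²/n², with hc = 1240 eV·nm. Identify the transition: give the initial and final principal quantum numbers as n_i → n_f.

The photon energy is ΔE = hc/λ = 1240 / 132 = 9.394 eV.
With Z = 5, ΔE = 340.0 × (1/n_f² − 1/n_i²), so 1/n_f² − 1/n_i² = 0.02763.
Trying n_f = 5 gives 1/n_i² = 0.01237, i.e. n_i ≈ 9; this pair matches.

n_i = 9, n_f = 5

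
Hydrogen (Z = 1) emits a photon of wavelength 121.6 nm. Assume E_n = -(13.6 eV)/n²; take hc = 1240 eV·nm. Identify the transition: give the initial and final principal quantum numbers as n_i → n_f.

The photon energy is ΔE = hc/λ = 1240 / 121.6 = 10.20 eV.
With Z = 1, ΔE = 13.60 × (1/n_f² − 1/n_i²), so 1/n_f² − 1/n_i² = 0.7498.
Trying n_f = 1 gives 1/n_i² = 0.2502, i.e. n_i ≈ 2; this pair matches.

n_i = 2, n_f = 1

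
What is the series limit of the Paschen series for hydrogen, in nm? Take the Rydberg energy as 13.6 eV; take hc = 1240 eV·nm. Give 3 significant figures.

The Paschen series has lower level n_f = 3; the series limit corresponds to n_i → ∞.
ΔE_max = 13.6 × 1 / 3² = 1.511 eV.
λ_min = 1240 / 1.511 = 821 nm.

821 nm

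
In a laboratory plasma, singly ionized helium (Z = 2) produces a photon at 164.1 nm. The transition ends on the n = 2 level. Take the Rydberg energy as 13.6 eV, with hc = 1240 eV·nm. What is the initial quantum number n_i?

The photon energy is ΔE = hc/λ = 1240 / 164.1 = 7.556 eV.
With Z = 2, ΔE = 54.40 × (1/n_f² − 1/n_i²), so 1/n_f² − 1/n_i² = 0.1389.
With n_f = 2: 1/n_i² = 1/4 − 0.1389 = 0.1111, so n_i ≈ 3.00.

n_i = 3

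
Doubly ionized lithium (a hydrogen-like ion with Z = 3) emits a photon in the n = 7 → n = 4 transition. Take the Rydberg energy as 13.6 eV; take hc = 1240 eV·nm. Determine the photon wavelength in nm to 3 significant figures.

241 nm

For Z = 3 the level energies scale as Z², so the effective Rydberg energy is 13.6 × 9 = 122.4 eV.
ΔE = 122.4 × (1/4² − 1/7²) = 122.4 × 0.04209 = 5.152 eV.
λ = hc/ΔE = 1240 / 5.152 = 241 nm.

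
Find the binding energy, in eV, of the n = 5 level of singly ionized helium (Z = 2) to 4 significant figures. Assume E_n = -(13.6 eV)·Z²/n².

E_n = −13.6 Z²/n² = −54.40/n² eV for Z = 2.
E_5 = −54.40/25 = −2.176 eV, so ionization (to E = 0) requires 2.176 eV.

2.176 eV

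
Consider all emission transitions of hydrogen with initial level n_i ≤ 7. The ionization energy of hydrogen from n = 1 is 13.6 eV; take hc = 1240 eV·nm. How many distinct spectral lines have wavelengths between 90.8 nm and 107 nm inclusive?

Enumerate all n_i → n_f pairs with 1 ≤ n_f < n_i ≤ 7 and compute λ = 1240 / [13.6·1·(1/n_f² − 1/n_i²)].
Lines falling in [90.8, 107] nm: 7→1 (93.08 nm), 6→1 (93.78 nm), 5→1 (94.98 nm), 4→1 (97.25 nm), 3→1 (102.6 nm).

5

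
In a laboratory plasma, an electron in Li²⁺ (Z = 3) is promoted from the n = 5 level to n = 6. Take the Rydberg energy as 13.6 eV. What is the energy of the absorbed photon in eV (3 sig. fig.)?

The Bohr energies scale as Z², so for Z = 3: E_n = −122.4/n² eV.
E_6 = −122.4/36 = −3.400 eV and E_5 = −122.4/25 = −4.896 eV.
The photon energy is |E_6 − E_5| = 1.50 eV.

1.50 eV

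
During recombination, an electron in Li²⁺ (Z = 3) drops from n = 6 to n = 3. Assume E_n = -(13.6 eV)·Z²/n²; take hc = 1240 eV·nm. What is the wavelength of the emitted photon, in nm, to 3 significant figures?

122 nm

For Z = 3 the level energies scale as Z², so the effective Rydberg energy is 13.6 × 9 = 122.4 eV.
ΔE = 122.4 × (1/3² − 1/6²) = 122.4 × 0.08333 = 10.20 eV.
λ = hc/ΔE = 1240 / 10.20 = 122 nm.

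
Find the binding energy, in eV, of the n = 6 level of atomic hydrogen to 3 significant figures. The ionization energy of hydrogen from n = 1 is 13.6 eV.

E_6 = −13.60/36 = −0.378 eV, so ionization (to E = 0) requires 0.378 eV.

0.378 eV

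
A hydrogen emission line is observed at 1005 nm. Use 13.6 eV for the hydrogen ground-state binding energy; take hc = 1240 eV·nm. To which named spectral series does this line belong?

ΔE = 1240/1005 = 1.234 eV.
This matches 13.6 × (1/3² − 1/7²), so n_f = 3: the Paschen series.

Paschen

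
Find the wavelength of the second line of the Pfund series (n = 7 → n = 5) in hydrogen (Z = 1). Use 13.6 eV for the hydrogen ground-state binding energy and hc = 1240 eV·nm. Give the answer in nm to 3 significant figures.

4650 nm

The Pfund series terminates on n_f = 5; the second line has n_i = 5+2 = 7.
ΔE = 13.60 × (1/5² − 1/7²) = 0.2664 eV.
λ = 1240 / 0.2664 = 4650 nm.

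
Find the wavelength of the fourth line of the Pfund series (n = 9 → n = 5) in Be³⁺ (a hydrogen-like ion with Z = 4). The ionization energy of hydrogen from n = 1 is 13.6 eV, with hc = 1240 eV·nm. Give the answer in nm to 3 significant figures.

206 nm

The Pfund series terminates on n_f = 5; the fourth line has n_i = 5+4 = 9.
ΔE = 217.6 × (1/5² − 1/9²) = 6.018 eV.
λ = 1240 / 6.018 = 206 nm.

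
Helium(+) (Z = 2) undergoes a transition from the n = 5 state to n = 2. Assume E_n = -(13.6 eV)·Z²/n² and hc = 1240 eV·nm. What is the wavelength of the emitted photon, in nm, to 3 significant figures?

109 nm

For Z = 2 the level energies scale as Z², so the effective Rydberg energy is 13.6 × 4 = 54.40 eV.
ΔE = 54.40 × (1/2² − 1/5²) = 54.40 × 0.2100 = 11.42 eV.
λ = hc/ΔE = 1240 / 11.42 = 109 nm.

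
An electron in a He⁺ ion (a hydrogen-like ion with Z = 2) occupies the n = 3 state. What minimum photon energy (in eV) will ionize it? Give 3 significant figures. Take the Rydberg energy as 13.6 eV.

E_n = −13.6 Z²/n² = −54.40/n² eV for Z = 2.
E_3 = −54.40/9 = −6.04 eV, so ionization (to E = 0) requires 6.04 eV.

6.04 eV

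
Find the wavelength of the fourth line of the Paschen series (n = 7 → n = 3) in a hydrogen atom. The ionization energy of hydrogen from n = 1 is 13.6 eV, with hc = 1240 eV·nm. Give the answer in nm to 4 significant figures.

1005 nm

The Paschen series terminates on n_f = 3; the fourth line has n_i = 3+4 = 7.
ΔE = 13.60 × (1/3² − 1/7²) = 1.234 eV.
λ = 1240 / 1.234 = 1005 nm.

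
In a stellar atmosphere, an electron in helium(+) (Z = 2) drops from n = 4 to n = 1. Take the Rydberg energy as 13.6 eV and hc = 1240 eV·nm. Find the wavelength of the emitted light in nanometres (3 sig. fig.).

24.3 nm

For Z = 2 the level energies scale as Z², so the effective Rydberg energy is 13.6 × 4 = 54.40 eV.
ΔE = 54.40 × (1/1² − 1/4²) = 54.40 × 0.9375 = 51.00 eV.
λ = hc/ΔE = 1240 / 51.00 = 24.3 nm.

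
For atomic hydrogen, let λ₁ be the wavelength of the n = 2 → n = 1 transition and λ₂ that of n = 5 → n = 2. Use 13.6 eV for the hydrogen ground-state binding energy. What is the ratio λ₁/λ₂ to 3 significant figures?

λ ∝ 1/ΔE ∝ 1/(1/n_f² − 1/n_i²), and the Z² and hc factors cancel in the ratio.
λ₁/λ₂ = (1/2² − 1/5²)/(1/1² − 1/2²) = 0.2100/0.7500 = 0.280.

0.280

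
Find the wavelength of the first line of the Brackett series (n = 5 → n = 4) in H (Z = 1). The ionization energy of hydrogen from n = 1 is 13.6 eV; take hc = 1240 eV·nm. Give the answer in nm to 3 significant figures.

The Brackett series terminates on n_f = 4; the first line has n_i = 4+1 = 5.
ΔE = 13.60 × (1/4² − 1/5²) = 0.3060 eV.
λ = 1240 / 0.3060 = 4050 nm.

4050 nm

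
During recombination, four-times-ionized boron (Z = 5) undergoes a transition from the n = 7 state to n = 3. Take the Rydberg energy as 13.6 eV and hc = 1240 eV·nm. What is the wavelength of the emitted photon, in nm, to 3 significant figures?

For Z = 5 the level energies scale as Z², so the effective Rydberg energy is 13.6 × 25 = 340.0 eV.
ΔE = 340.0 × (1/3² − 1/7²) = 340.0 × 0.09070 = 30.84 eV.
λ = hc/ΔE = 1240 / 30.84 = 40.2 nm.

40.2 nm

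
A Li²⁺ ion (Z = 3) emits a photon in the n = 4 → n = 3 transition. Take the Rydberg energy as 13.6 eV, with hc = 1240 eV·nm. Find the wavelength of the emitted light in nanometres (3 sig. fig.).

For Z = 3 the level energies scale as Z², so the effective Rydberg energy is 13.6 × 9 = 122.4 eV.
ΔE = 122.4 × (1/3² − 1/4²) = 122.4 × 0.04861 = 5.950 eV.
λ = hc/ΔE = 1240 / 5.950 = 208 nm.

208 nm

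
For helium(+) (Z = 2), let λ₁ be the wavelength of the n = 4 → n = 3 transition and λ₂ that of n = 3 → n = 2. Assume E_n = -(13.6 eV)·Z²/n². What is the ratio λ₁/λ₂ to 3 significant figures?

2.86

λ ∝ 1/ΔE ∝ 1/(1/n_f² − 1/n_i²), and the Z² and hc factors cancel in the ratio.
λ₁/λ₂ = (1/2² − 1/3²)/(1/3² − 1/4²) = 0.1389/0.04861 = 2.86.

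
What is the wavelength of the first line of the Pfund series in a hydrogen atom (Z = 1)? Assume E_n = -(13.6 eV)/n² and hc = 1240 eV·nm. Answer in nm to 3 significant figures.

The Pfund series terminates on n_f = 5; the first line has n_i = 5+1 = 6.
ΔE = 13.60 × (1/5² − 1/6²) = 0.1662 eV.
λ = 1240 / 0.1662 = 7460 nm.

7460 nm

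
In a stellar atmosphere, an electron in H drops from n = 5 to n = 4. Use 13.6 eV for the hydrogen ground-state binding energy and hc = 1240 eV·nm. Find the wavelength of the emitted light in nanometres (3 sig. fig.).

ΔE = 13.60 × (1/4² − 1/5²) = 13.60 × 0.02250 = 0.3060 eV.
λ = hc/ΔE = 1240 / 0.3060 = 4050 nm.
This line belongs to the Brackett series.

4050 nm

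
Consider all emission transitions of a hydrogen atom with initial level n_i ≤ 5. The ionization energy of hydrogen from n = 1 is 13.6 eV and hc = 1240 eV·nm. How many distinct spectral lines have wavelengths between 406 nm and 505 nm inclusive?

Enumerate all n_i → n_f pairs with 1 ≤ n_f < n_i ≤ 5 and compute λ = 1240 / [13.6·1·(1/n_f² − 1/n_i²)].
Lines falling in [406, 505] nm: 5→2 (434.2 nm), 4→2 (486.3 nm).

2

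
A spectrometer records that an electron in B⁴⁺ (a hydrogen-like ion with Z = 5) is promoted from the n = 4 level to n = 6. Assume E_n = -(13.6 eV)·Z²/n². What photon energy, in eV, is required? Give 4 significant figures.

The Bohr energies scale as Z², so for Z = 5: E_n = −340.0/n² eV.
E_6 = −340.0/36 = −9.444 eV and E_4 = −340.0/16 = −21.25 eV.
The photon energy is |E_6 − E_4| = 11.81 eV.

11.81 eV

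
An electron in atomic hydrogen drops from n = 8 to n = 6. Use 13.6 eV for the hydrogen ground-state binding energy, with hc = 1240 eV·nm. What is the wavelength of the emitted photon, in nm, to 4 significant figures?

7503 nm

ΔE = 13.60 × (1/6² − 1/8²) = 13.60 × 0.01215 = 0.1653 eV.
λ = hc/ΔE = 1240 / 0.1653 = 7503 nm.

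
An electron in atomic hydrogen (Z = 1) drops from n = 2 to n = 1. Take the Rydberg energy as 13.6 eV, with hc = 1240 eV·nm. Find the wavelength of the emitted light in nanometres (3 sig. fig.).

ΔE = 13.60 × (1/1² − 1/2²) = 13.60 × 0.7500 = 10.20 eV.
λ = hc/ΔE = 1240 / 10.20 = 122 nm.

122 nm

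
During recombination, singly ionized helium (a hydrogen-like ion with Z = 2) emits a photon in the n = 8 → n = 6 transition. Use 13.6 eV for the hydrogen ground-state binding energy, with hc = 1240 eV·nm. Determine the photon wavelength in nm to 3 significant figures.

1880 nm

For Z = 2 the level energies scale as Z², so the effective Rydberg energy is 13.6 × 4 = 54.40 eV.
ΔE = 54.40 × (1/6² − 1/8²) = 54.40 × 0.01215 = 0.6611 eV.
λ = hc/ΔE = 1240 / 0.6611 = 1880 nm.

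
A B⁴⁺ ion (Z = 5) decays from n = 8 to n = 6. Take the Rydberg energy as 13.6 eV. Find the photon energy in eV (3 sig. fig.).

The Bohr energies scale as Z², so for Z = 5: E_n = −340.0/n² eV.
E_8 = −340.0/64 = −5.313 eV and E_6 = −340.0/36 = −9.444 eV.
The photon energy is |E_8 − E_6| = 4.13 eV.

4.13 eV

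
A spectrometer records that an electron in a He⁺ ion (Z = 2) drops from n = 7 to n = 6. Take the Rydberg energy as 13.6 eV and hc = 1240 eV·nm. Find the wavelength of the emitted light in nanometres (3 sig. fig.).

For Z = 2 the level energies scale as Z², so the effective Rydberg energy is 13.6 × 4 = 54.40 eV.
ΔE = 54.40 × (1/6² − 1/7²) = 54.40 × 0.007370 = 0.4009 eV.
λ = hc/ΔE = 1240 / 0.4009 = 3090 nm.

3090 nm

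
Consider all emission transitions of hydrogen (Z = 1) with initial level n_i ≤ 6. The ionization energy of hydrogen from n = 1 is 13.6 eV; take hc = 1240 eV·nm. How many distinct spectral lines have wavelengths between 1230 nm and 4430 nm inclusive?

4

Enumerate all n_i → n_f pairs with 1 ≤ n_f < n_i ≤ 6 and compute λ = 1240 / [13.6·1·(1/n_f² − 1/n_i²)].
Lines falling in [1230, 4430] nm: 5→3 (1282 nm), 4→3 (1876 nm), 6→4 (2626 nm), 5→4 (4052 nm).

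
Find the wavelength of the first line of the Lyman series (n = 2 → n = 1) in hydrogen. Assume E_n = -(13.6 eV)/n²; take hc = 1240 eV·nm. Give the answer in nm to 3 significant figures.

The Lyman series terminates on n_f = 1; the first line has n_i = 1+1 = 2.
ΔE = 13.60 × (1/1² − 1/2²) = 10.20 eV.
λ = 1240 / 10.20 = 122 nm.

122 nm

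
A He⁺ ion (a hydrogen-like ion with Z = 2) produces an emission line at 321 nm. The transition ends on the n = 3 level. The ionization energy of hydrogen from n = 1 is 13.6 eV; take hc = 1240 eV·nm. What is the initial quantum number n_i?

The photon energy is ΔE = hc/λ = 1240 / 321 = 3.863 eV.
With Z = 2, ΔE = 54.40 × (1/n_f² − 1/n_i²), so 1/n_f² − 1/n_i² = 0.07101.
With n_f = 3: 1/n_i² = 1/9 − 0.07101 = 0.04010, so n_i ≈ 4.99.

n_i = 5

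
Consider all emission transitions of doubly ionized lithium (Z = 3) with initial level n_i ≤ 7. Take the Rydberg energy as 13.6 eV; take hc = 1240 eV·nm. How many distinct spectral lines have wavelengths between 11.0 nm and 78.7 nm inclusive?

Enumerate all n_i → n_f pairs with 1 ≤ n_f < n_i ≤ 7 and compute λ = 1240 / [13.6·9·(1/n_f² − 1/n_i²)].
Lines falling in [11.0, 78.7] nm: 3→1 (11.40 nm), 2→1 (13.51 nm), 7→2 (44.12 nm), 6→2 (45.59 nm), 5→2 (48.24 nm), 4→2 (54.03 nm), 3→2 (72.94 nm).

7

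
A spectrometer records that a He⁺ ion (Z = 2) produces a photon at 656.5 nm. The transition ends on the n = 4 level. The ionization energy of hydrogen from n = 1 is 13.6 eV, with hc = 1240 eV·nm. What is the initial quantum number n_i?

n_i = 6

The photon energy is ΔE = hc/λ = 1240 / 656.5 = 1.889 eV.
With Z = 2, ΔE = 54.40 × (1/n_f² − 1/n_i²), so 1/n_f² − 1/n_i² = 0.03472.
With n_f = 4: 1/n_i² = 1/16 − 0.03472 = 0.02778, so n_i ≈ 6.00.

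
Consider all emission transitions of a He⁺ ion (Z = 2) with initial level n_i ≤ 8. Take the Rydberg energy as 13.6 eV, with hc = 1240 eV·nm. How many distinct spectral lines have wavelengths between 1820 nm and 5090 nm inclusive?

4

Enumerate all n_i → n_f pairs with 1 ≤ n_f < n_i ≤ 8 and compute λ = 1240 / [13.6·4·(1/n_f² − 1/n_i²)].
Lines falling in [1820, 5090] nm: 6→5 (1865 nm), 8→6 (1876 nm), 7→6 (3093 nm), 8→7 (4765 nm).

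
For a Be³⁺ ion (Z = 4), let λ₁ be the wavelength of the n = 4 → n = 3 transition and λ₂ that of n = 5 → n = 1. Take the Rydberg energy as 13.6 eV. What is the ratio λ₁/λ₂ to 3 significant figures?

λ ∝ 1/ΔE ∝ 1/(1/n_f² − 1/n_i²), and the Z² and hc factors cancel in the ratio.
λ₁/λ₂ = (1/1² − 1/5²)/(1/3² − 1/4²) = 0.9600/0.04861 = 19.7.

19.7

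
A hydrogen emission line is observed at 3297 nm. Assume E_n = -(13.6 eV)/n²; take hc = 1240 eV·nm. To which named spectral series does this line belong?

Pfund

ΔE = 1240/3297 = 0.3761 eV.
This matches 13.6 × (1/5² − 1/9²), so n_f = 5: the Pfund series.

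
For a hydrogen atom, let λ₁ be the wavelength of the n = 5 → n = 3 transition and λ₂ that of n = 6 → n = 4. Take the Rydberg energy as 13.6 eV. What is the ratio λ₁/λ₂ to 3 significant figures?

0.488

λ ∝ 1/ΔE ∝ 1/(1/n_f² − 1/n_i²), and the Z² and hc factors cancel in the ratio.
λ₁/λ₂ = (1/4² − 1/6²)/(1/3² − 1/5²) = 0.03472/0.07111 = 0.488.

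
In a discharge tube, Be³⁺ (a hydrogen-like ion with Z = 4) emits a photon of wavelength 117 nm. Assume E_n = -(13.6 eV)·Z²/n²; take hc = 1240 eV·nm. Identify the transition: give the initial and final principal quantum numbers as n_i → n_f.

n_i = 4, n_f = 3

The photon energy is ΔE = hc/λ = 1240 / 117 = 10.60 eV.
With Z = 4, ΔE = 217.6 × (1/n_f² − 1/n_i²), so 1/n_f² − 1/n_i² = 0.04871.
Trying n_f = 3 gives 1/n_i² = 0.06241, i.e. n_i ≈ 4; this pair matches.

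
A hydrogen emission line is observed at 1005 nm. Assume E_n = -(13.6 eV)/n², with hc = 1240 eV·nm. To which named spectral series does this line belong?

ΔE = 1240/1005 = 1.234 eV.
This matches 13.6 × (1/3² − 1/7²), so n_f = 3: the Paschen series.

Paschen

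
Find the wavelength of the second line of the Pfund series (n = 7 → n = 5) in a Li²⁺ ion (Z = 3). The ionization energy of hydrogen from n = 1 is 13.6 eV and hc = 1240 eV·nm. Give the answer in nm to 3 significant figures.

The Pfund series terminates on n_f = 5; the second line has n_i = 5+2 = 7.
ΔE = 122.4 × (1/5² − 1/7²) = 2.398 eV.
λ = 1240 / 2.398 = 517 nm.

517 nm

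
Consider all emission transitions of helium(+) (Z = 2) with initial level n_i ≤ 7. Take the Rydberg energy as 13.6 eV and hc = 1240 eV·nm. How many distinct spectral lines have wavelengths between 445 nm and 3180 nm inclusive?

7

Enumerate all n_i → n_f pairs with 1 ≤ n_f < n_i ≤ 7 and compute λ = 1240 / [13.6·4·(1/n_f² − 1/n_i²)].
Lines falling in [445, 3180] nm: 4→3 (468.9 nm), 7→4 (541.5 nm), 6→4 (656.5 nm), 5→4 (1013 nm), 7→5 (1163 nm), 6→5 (1865 nm), 7→6 (3093 nm).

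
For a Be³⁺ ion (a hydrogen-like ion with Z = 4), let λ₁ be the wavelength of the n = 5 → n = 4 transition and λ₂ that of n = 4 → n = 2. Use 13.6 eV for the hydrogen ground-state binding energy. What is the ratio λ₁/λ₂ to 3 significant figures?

8.33

λ ∝ 1/ΔE ∝ 1/(1/n_f² − 1/n_i²), and the Z² and hc factors cancel in the ratio.
λ₁/λ₂ = (1/2² − 1/4²)/(1/4² − 1/5²) = 0.1875/0.02250 = 8.33.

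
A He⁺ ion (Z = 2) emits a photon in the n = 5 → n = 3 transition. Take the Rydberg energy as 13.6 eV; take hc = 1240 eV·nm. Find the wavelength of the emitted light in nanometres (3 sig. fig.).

For Z = 2 the level energies scale as Z², so the effective Rydberg energy is 13.6 × 4 = 54.40 eV.
ΔE = 54.40 × (1/3² − 1/5²) = 54.40 × 0.07111 = 3.868 eV.
λ = hc/ΔE = 1240 / 3.868 = 321 nm.

321 nm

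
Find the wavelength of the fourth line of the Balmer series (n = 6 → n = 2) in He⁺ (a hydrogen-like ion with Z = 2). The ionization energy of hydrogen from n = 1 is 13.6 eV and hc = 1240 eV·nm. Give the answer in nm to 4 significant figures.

102.6 nm

The Balmer series terminates on n_f = 2; the fourth line has n_i = 2+4 = 6.
ΔE = 54.40 × (1/2² − 1/6²) = 12.09 eV.
λ = 1240 / 12.09 = 102.6 nm.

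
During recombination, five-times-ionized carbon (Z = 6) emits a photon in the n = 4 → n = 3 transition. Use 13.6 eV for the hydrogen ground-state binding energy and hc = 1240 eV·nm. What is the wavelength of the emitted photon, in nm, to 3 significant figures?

For Z = 6 the level energies scale as Z², so the effective Rydberg energy is 13.6 × 36 = 489.6 eV.
ΔE = 489.6 × (1/3² − 1/4²) = 489.6 × 0.04861 = 23.80 eV.
λ = hc/ΔE = 1240 / 23.80 = 52.1 nm.

52.1 nm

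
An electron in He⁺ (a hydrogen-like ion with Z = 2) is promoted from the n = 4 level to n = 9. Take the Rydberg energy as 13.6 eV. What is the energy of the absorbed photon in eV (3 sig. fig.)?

2.73 eV

The Bohr energies scale as Z², so for Z = 2: E_n = −54.40/n² eV.
E_9 = −54.40/81 = −0.6716 eV and E_4 = −54.40/16 = −3.400 eV.
The photon energy is |E_9 − E_4| = 2.73 eV.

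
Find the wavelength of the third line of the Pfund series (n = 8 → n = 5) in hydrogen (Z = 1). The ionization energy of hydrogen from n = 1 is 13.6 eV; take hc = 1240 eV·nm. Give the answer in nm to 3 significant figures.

The Pfund series terminates on n_f = 5; the third line has n_i = 5+3 = 8.
ΔE = 13.60 × (1/5² − 1/8²) = 0.3315 eV.
λ = 1240 / 0.3315 = 3740 nm.

3740 nm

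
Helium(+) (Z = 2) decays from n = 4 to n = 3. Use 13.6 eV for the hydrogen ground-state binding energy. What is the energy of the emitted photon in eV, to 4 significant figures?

2.644 eV

The Bohr energies scale as Z², so for Z = 2: E_n = −54.40/n² eV.
E_4 = −54.40/16 = −3.400 eV and E_3 = −54.40/9 = −6.044 eV.
The photon energy is |E_4 − E_3| = 2.644 eV.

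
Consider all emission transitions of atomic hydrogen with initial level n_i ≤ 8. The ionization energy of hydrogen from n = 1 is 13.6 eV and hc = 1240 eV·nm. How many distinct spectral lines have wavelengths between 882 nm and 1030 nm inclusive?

Enumerate all n_i → n_f pairs with 1 ≤ n_f < n_i ≤ 8 and compute λ = 1240 / [13.6·1·(1/n_f² − 1/n_i²)].
Lines falling in [882, 1030] nm: 8→3 (954.9 nm), 7→3 (1005 nm).

2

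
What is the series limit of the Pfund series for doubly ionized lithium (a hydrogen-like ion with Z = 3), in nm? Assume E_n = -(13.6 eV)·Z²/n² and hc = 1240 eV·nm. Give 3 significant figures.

253 nm

The Pfund series has lower level n_f = 5; the series limit corresponds to n_i → ∞.
ΔE_max = 13.6 × 9 / 5² = 4.896 eV.
λ_min = 1240 / 4.896 = 253 nm.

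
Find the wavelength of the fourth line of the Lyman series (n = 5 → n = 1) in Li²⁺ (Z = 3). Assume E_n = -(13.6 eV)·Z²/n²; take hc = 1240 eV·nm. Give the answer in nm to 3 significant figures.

The Lyman series terminates on n_f = 1; the fourth line has n_i = 1+4 = 5.
ΔE = 122.4 × (1/1² − 1/5²) = 117.5 eV.
λ = 1240 / 117.5 = 10.6 nm.

10.6 nm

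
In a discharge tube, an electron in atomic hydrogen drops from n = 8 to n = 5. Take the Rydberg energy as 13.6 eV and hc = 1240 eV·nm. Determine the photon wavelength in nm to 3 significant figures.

3740 nm

ΔE = 13.60 × (1/5² − 1/8²) = 13.60 × 0.02438 = 0.3315 eV.
λ = hc/ΔE = 1240 / 0.3315 = 3740 nm.
This line belongs to the Pfund series.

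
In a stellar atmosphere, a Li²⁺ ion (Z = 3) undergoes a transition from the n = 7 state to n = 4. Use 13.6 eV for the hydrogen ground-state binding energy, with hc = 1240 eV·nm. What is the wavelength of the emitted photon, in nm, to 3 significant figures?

For Z = 3 the level energies scale as Z², so the effective Rydberg energy is 13.6 × 9 = 122.4 eV.
ΔE = 122.4 × (1/4² − 1/7²) = 122.4 × 0.04209 = 5.152 eV.
λ = hc/ΔE = 1240 / 5.152 = 241 nm.

241 nm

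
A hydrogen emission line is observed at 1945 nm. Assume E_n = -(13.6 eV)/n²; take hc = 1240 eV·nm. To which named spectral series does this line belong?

Brackett

ΔE = 1240/1945 = 0.6375 eV.
This matches 13.6 × (1/4² − 1/8²), so n_f = 4: the Brackett series.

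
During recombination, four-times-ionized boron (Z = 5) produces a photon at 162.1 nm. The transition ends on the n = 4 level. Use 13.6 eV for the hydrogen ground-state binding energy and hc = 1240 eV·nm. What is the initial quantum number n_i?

n_i = 5

The photon energy is ΔE = hc/λ = 1240 / 162.1 = 7.650 eV.
With Z = 5, ΔE = 340.0 × (1/n_f² − 1/n_i²), so 1/n_f² − 1/n_i² = 0.02250.
With n_f = 4: 1/n_i² = 1/16 − 0.02250 = 0.04000, so n_i ≈ 5.00.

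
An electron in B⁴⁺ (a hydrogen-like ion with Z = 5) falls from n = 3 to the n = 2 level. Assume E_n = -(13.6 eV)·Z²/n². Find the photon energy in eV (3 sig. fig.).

The Bohr energies scale as Z², so for Z = 5: E_n = −340.0/n² eV.
E_3 = −340.0/9 = −37.78 eV and E_2 = −340.0/4 = −85.00 eV.
The photon energy is |E_3 − E_2| = 47.2 eV.

47.2 eV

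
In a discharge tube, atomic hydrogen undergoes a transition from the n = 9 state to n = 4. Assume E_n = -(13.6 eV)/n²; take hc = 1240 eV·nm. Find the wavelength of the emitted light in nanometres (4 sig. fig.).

ΔE = 13.60 × (1/4² − 1/9²) = 13.60 × 0.05015 = 0.6821 eV.
λ = hc/ΔE = 1240 / 0.6821 = 1818 nm.
This line belongs to the Brackett series.

1818 nm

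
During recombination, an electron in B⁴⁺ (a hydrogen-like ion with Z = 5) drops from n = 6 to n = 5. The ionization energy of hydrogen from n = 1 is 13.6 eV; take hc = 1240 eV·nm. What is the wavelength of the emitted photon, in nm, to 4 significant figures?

For Z = 5 the level energies scale as Z², so the effective Rydberg energy is 13.6 × 25 = 340.0 eV.
ΔE = 340.0 × (1/5² − 1/6²) = 340.0 × 0.01222 = 4.156 eV.
λ = hc/ΔE = 1240 / 4.156 = 298.4 nm.

298.4 nm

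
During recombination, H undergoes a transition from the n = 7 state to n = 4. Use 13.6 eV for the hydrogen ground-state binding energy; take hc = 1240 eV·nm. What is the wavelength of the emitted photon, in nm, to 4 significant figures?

2166 nm

ΔE = 13.60 × (1/4² − 1/7²) = 13.60 × 0.04209 = 0.5724 eV.
λ = hc/ΔE = 1240 / 0.5724 = 2166 nm.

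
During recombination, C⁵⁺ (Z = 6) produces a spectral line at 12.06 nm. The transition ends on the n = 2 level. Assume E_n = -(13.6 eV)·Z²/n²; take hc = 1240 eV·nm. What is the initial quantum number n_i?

The photon energy is ΔE = hc/λ = 1240 / 12.06 = 102.8 eV.
With Z = 6, ΔE = 489.6 × (1/n_f² − 1/n_i²), so 1/n_f² − 1/n_i² = 0.2100.
With n_f = 2: 1/n_i² = 1/4 − 0.2100 = 0.03999, so n_i ≈ 5.00.

n_i = 5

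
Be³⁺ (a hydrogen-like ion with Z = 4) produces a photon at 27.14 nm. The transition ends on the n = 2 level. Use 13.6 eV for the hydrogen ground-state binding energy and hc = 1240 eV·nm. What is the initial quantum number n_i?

The photon energy is ΔE = hc/λ = 1240 / 27.14 = 45.69 eV.
With Z = 4, ΔE = 217.6 × (1/n_f² − 1/n_i²), so 1/n_f² − 1/n_i² = 0.2100.
With n_f = 2: 1/n_i² = 1/4 − 0.2100 = 0.04003, so n_i ≈ 5.00.

n_i = 5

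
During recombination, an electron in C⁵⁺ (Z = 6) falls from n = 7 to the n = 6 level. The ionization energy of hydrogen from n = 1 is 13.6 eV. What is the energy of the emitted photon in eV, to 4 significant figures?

The Bohr energies scale as Z², so for Z = 6: E_n = −489.6/n² eV.
E_7 = −489.6/49 = −9.992 eV and E_6 = −489.6/36 = −13.60 eV.
The photon energy is |E_7 − E_6| = 3.608 eV.

3.608 eV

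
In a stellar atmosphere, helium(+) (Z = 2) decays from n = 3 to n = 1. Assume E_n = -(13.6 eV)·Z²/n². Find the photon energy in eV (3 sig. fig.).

The Bohr energies scale as Z², so for Z = 2: E_n = −54.40/n² eV.
E_3 = −54.40/9 = −6.044 eV and E_1 = −54.40/1 = −54.40 eV.
The photon energy is |E_3 − E_1| = 48.4 eV.

48.4 eV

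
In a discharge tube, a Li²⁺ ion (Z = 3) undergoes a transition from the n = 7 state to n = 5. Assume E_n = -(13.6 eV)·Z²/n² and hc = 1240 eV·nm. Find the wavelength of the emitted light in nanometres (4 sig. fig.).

517.1 nm

For Z = 3 the level energies scale as Z², so the effective Rydberg energy is 13.6 × 9 = 122.4 eV.
ΔE = 122.4 × (1/5² − 1/7²) = 122.4 × 0.01959 = 2.398 eV.
λ = hc/ΔE = 1240 / 2.398 = 517.1 nm.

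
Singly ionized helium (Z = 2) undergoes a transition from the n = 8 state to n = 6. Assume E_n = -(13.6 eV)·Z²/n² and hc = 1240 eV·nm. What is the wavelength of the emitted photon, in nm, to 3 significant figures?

1880 nm

For Z = 2 the level energies scale as Z², so the effective Rydberg energy is 13.6 × 4 = 54.40 eV.
ΔE = 54.40 × (1/6² − 1/8²) = 54.40 × 0.01215 = 0.6611 eV.
λ = hc/ΔE = 1240 / 0.6611 = 1880 nm.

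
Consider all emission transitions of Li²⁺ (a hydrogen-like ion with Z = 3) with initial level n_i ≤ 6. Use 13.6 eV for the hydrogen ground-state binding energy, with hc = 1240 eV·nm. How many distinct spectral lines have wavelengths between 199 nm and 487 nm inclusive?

Enumerate all n_i → n_f pairs with 1 ≤ n_f < n_i ≤ 6 and compute λ = 1240 / [13.6·9·(1/n_f² − 1/n_i²)].
Lines falling in [199, 487] nm: 4→3 (208.4 nm), 6→4 (291.8 nm), 5→4 (450.3 nm).

3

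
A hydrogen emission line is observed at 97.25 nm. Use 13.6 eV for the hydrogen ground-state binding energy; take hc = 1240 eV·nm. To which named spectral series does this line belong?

ΔE = 1240/97.25 = 12.75 eV.
This matches 13.6 × (1/1² − 1/4²), so n_f = 1: the Lyman series.

Lyman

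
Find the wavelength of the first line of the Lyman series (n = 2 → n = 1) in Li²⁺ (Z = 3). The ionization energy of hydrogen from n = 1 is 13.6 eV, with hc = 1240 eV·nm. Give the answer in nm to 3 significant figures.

The Lyman series terminates on n_f = 1; the first line has n_i = 1+1 = 2.
ΔE = 122.4 × (1/1² − 1/2²) = 91.80 eV.
λ = 1240 / 91.80 = 13.5 nm.

13.5 nm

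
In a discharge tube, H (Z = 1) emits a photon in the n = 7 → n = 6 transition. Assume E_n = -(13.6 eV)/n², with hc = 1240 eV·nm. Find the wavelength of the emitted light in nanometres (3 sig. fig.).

12400 nm

ΔE = 13.60 × (1/6² − 1/7²) = 13.60 × 0.007370 = 0.1002 eV.
λ = hc/ΔE = 1240 / 0.1002 = 12400 nm.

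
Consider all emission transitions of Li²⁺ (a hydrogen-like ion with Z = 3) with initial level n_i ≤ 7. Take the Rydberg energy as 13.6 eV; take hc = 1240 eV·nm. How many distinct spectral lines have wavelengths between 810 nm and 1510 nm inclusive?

Enumerate all n_i → n_f pairs with 1 ≤ n_f < n_i ≤ 7 and compute λ = 1240 / [13.6·9·(1/n_f² − 1/n_i²)].
Lines falling in [810, 1510] nm: 6→5 (828.9 nm), 7→6 (1375 nm).

2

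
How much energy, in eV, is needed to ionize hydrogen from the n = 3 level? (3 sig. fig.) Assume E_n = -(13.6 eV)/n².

E_3 = −13.60/9 = −1.51 eV, so ionization (to E = 0) requires 1.51 eV.

1.51 eV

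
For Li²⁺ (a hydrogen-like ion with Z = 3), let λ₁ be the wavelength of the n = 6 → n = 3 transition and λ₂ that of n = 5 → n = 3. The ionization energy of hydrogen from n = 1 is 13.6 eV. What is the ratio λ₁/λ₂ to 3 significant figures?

0.853

λ ∝ 1/ΔE ∝ 1/(1/n_f² − 1/n_i²), and the Z² and hc factors cancel in the ratio.
λ₁/λ₂ = (1/3² − 1/5²)/(1/3² − 1/6²) = 0.07111/0.08333 = 0.853.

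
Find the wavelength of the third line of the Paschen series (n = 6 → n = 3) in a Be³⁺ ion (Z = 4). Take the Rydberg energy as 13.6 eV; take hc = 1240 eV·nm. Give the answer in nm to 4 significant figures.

68.38 nm

The Paschen series terminates on n_f = 3; the third line has n_i = 3+3 = 6.
ΔE = 217.6 × (1/3² − 1/6²) = 18.13 eV.
λ = 1240 / 18.13 = 68.38 nm.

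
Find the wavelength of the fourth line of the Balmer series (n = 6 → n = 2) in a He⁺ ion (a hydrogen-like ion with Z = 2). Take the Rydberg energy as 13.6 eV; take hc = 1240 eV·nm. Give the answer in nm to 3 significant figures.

The Balmer series terminates on n_f = 2; the fourth line has n_i = 2+4 = 6.
ΔE = 54.40 × (1/2² − 1/6²) = 12.09 eV.
λ = 1240 / 12.09 = 103 nm.

103 nm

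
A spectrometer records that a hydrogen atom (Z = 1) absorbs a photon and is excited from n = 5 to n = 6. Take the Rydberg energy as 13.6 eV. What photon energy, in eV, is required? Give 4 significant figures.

E_6 = −13.60/36 = −0.3778 eV and E_5 = −13.60/25 = −0.5440 eV.
The photon energy is |E_6 − E_5| = 0.1662 eV.

0.1662 eV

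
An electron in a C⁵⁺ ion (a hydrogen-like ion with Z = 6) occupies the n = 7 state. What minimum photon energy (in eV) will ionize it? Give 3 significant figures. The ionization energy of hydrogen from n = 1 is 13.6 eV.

9.99 eV

E_n = −13.6 Z²/n² = −489.6/n² eV for Z = 6.
E_7 = −489.6/49 = −9.99 eV, so ionization (to E = 0) requires 9.99 eV.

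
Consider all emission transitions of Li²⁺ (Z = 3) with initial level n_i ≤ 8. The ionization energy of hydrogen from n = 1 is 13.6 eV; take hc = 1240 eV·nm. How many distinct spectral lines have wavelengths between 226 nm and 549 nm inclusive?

5

Enumerate all n_i → n_f pairs with 1 ≤ n_f < n_i ≤ 8 and compute λ = 1240 / [13.6·9·(1/n_f² − 1/n_i²)].
Lines falling in [226, 549] nm: 7→4 (240.7 nm), 6→4 (291.8 nm), 8→5 (415.6 nm), 5→4 (450.3 nm), 7→5 (517.1 nm).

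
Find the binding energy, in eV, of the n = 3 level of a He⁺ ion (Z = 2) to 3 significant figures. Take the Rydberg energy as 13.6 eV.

E_n = −13.6 Z²/n² = −54.40/n² eV for Z = 2.
E_3 = −54.40/9 = −6.04 eV, so ionization (to E = 0) requires 6.04 eV.

6.04 eV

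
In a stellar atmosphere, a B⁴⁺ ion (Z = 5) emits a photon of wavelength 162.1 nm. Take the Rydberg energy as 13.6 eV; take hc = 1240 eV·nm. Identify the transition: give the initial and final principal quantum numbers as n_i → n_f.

n_i = 5, n_f = 4

The photon energy is ΔE = hc/λ = 1240 / 162.1 = 7.650 eV.
With Z = 5, ΔE = 340.0 × (1/n_f² − 1/n_i²), so 1/n_f² − 1/n_i² = 0.02250.
Trying n_f = 4 gives 1/n_i² = 0.04000, i.e. n_i ≈ 5; this pair matches.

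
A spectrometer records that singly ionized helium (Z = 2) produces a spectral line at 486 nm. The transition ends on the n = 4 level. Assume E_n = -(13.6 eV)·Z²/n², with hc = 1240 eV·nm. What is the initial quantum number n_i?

n_i = 8

The photon energy is ΔE = hc/λ = 1240 / 486 = 2.551 eV.
With Z = 2, ΔE = 54.40 × (1/n_f² − 1/n_i²), so 1/n_f² − 1/n_i² = 0.04690.
With n_f = 4: 1/n_i² = 1/16 − 0.04690 = 0.01560, so n_i ≈ 8.01.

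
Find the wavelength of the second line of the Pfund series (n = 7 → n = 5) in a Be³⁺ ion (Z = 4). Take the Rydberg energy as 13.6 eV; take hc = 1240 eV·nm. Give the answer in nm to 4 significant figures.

The Pfund series terminates on n_f = 5; the second line has n_i = 5+2 = 7.
ΔE = 217.6 × (1/5² − 1/7²) = 4.263 eV.
λ = 1240 / 4.263 = 290.9 nm.

290.9 nm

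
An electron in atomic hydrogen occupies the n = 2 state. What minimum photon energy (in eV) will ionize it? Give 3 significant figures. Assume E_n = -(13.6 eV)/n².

E_2 = −13.60/4 = −3.40 eV, so ionization (to E = 0) requires 3.40 eV.

3.40 eV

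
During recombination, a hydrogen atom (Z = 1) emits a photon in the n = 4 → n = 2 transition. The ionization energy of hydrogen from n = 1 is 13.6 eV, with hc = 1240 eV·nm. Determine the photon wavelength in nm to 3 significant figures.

486 nm

ΔE = 13.60 × (1/2² − 1/4²) = 13.60 × 0.1875 = 2.550 eV.
λ = hc/ΔE = 1240 / 2.550 = 486 nm.
This line belongs to the Balmer series.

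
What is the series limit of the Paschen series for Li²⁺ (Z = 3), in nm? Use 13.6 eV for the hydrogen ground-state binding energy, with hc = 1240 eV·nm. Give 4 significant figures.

91.18 nm

The Paschen series has lower level n_f = 3; the series limit corresponds to n_i → ∞.
ΔE_max = 13.6 × 9 / 3² = 13.60 eV.
λ_min = 1240 / 13.60 = 91.18 nm.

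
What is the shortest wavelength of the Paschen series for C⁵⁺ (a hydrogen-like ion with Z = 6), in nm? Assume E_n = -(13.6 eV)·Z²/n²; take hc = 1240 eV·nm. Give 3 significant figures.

The Paschen series has lower level n_f = 3; the series limit corresponds to n_i → ∞.
ΔE_max = 13.6 × 36 / 3² = 54.40 eV.
λ_min = 1240 / 54.40 = 22.8 nm.

22.8 nm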